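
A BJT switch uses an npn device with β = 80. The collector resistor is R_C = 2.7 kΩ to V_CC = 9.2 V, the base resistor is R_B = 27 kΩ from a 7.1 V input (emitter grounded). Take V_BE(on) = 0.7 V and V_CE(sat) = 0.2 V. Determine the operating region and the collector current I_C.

saturation; I_C ≈ 3.3 mA

Assume active: I_B = (7.1 − 0.7)/27 = 0.237 mA, giving I_C = β·I_B = 19 mA.
But then V_CE = 9.2 − 19×2.7 = -42 V < V_CE(sat) = 0.2 V — impossible in the active region.
So the transistor is saturated. With V_CE = 0.2 V, I_C = (V_CC − 0.2)/R_C = 9/2.7 = 3.33 mA.
Check: β·I_B = 19 mA > I_C = 3.33 mA, confirming saturation.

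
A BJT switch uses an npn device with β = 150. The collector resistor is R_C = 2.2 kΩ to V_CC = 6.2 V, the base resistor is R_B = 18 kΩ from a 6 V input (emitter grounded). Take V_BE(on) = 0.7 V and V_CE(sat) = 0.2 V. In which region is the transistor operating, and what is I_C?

saturation; I_C ≈ 2.7 mA

Assume active: I_B = (6 − 0.7)/18 = 0.294 mA, giving I_C = β·I_B = 44.2 mA.
But then V_CE = 6.2 − 44.2×2.2 = -91 V < V_CE(sat) = 0.2 V — impossible in the active region.
So the transistor is saturated. With V_CE = 0.2 V, I_C = (V_CC − 0.2)/R_C = 6/2.2 = 2.73 mA.
Check: β·I_B = 44.2 mA > I_C = 2.73 mA, confirming saturation.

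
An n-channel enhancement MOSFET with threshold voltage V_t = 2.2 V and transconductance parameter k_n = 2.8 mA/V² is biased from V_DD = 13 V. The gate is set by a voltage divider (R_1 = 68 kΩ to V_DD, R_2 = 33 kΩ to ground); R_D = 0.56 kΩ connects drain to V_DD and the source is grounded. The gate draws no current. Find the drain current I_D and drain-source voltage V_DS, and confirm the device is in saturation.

V_G = V_DD·R_2/(R_1+R_2) = 13×33/101 = 4.25 V. With the source grounded, V_GS = V_G = 4.25 V.
Assume saturation: I_D = (k_n/2)(V_GS − V_t)² = (2.8/2)×(4.25 − 2.2)² = 1.4×2.05² = 5.87 mA.
V_DS = V_DD − I_D·R_D = 13 − 5.87×0.56 = 9.71 V.
Saturation requires V_DS ≥ V_GS − V_t = 2.05 V; 9.71 ≥ 2.05 ✓.

I_D ≈ 5.9 mA, V_DS ≈ 9.7 V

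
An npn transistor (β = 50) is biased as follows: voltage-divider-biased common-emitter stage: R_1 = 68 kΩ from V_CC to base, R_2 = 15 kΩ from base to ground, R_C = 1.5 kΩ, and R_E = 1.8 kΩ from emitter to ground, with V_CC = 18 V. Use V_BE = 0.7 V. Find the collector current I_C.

I_C ≈ 1.2 mA

Thevenize the base divider: V_Th = V_CC·R_2/(R_1+R_2) = 18×15/83 = 3.25 V, R_Th = R_1‖R_2 = 12.3 kΩ.
Base-emitter loop: V_Th = I_B·R_Th + V_BE + (β+1)I_B·R_E, so I_B = (3.25 − 0.7) / (12.3 + 51×1.8) = 0.0245 mA.
I_C = β·I_B = 50×0.0245 = 1.23 mA, and I_E = (β+1)I_B = 1.25 mA.
V_CE = V_CC − I_C·R_C − I_E·R_E = 18 − 1.23×1.5 − 1.25×1.8 = 13.9 V.
V_CE = 13.9 V > 0.2 V confirms active-region operation.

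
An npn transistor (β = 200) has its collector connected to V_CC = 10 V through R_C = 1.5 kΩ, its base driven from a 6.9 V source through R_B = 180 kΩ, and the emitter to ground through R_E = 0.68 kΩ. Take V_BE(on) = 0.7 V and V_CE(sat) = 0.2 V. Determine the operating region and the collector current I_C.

Assume active. Base-emitter loop: I_B = (V_BB − V_BE)/(R_B + (β+1)R_E) = (6.9 − 0.7)/(180 + 201×0.68) = 0.0196 mA.
I_C = β·I_B = 200×0.0196 = 3.92 mA.
V_CE = V_CC − I_C·R_C − I_E·R_E = 10 − 3.92×1.5 − 3.94×0.68 = 1.45 V > V_CE(sat), so the active-region assumption holds.

active; I_C ≈ 3.9 mA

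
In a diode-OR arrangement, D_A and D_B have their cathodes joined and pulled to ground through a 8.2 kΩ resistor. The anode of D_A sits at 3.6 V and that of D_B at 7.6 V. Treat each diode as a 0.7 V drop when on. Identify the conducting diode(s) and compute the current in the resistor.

Only D_B conducts; I_R ≈ 0.84 mA

Assume both conduct. Then node N would need to be at both 3.6−0.7 = 2.9 V and 7.6−0.7 = 6.9 V, which is impossible.
Assume only D_B conducts: V_N = 7.6 − 0.7 = 6.9 V, so I_R = 6.9/8.2 = 0.841 mA.
Check D_A: its anode-to-cathode voltage is 3.6 − 6.9 = -3.3 V < 0.7 V, so it is off. The assumption is consistent.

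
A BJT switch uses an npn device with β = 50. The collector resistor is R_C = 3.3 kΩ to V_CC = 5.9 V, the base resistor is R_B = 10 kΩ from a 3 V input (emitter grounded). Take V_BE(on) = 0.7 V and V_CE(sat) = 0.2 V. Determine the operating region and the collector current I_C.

saturation; I_C ≈ 1.7 mA

Assume active: I_B = (3 − 0.7)/10 = 0.23 mA, giving I_C = β·I_B = 11.5 mA.
But then V_CE = 5.9 − 11.5×3.3 = -32 V < V_CE(sat) = 0.2 V — impossible in the active region.
So the transistor is saturated. With V_CE = 0.2 V, I_C = (V_CC − 0.2)/R_C = 5.7/3.3 = 1.73 mA.
Check: β·I_B = 11.5 mA > I_C = 1.73 mA, confirming saturation.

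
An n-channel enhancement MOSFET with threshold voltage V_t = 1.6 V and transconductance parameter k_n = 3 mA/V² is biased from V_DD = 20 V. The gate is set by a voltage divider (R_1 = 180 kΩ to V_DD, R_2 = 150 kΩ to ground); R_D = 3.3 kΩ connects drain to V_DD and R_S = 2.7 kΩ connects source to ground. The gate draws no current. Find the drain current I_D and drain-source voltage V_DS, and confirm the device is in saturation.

I_D ≈ 2.3 mA, V_DS ≈ 6.1 V

V_G = V_DD·R_2/(R_1+R_2) = 20×150/330 = 9.09 V.
Assume saturation: I_D = (k_n/2)(V_GS − V_t)² with V_GS = V_G − I_D·R_S = 9.09 − 2.7·I_D.
Substituting gives 10.9·I_D² − 61.7·I_D + 84.2 = 0, with roots I_D = 2.31 or 3.33 mA.
The root I_D = 3.33 mA gives V_GS = 0.111 V ≤ V_t, so take I_D = 2.31 mA.
Then V_GS = 2.84 V and V_DS = V_DD − I_D(R_D+R_S) = 20 − 2.31×6 = 6.11 V.
Saturation requires V_DS ≥ V_GS − V_t = 1.24 V; 6.11 ≥ 1.24 ✓.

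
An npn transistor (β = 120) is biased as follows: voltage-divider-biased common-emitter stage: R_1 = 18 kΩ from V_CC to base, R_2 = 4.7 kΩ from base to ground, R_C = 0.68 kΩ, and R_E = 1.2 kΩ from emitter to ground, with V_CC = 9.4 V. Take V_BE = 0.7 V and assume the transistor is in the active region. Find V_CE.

Thevenize the base divider: V_Th = V_CC·R_2/(R_1+R_2) = 9.4×4.7/22.7 = 1.95 V, R_Th = R_1‖R_2 = 3.73 kΩ.
Base-emitter loop: V_Th = I_B·R_Th + V_BE + (β+1)I_B·R_E, so I_B = (1.95 − 0.7) / (3.73 + 121×1.2) = 0.00837 mA.
I_C = β·I_B = 120×0.00837 = 1 mA, and I_E = (β+1)I_B = 1.01 mA.
V_CE = V_CC − I_C·R_C − I_E·R_E = 9.4 − 1×0.68 − 1.01×1.2 = 7.5 V.
V_CE = 7.5 V > 0.2 V confirms active-region operation.

V_CE ≈ 7.5 V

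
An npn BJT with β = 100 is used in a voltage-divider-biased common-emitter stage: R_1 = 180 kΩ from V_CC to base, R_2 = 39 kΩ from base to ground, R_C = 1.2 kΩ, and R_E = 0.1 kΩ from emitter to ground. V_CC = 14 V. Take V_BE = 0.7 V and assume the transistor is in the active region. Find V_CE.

V_CE ≈ 8.5 V

Thevenize the base divider: V_Th = V_CC·R_2/(R_1+R_2) = 14×39/219 = 2.49 V, R_Th = R_1‖R_2 = 32.1 kΩ.
Base-emitter loop: V_Th = I_B·R_Th + V_BE + (β+1)I_B·R_E, so I_B = (2.49 − 0.7) / (32.1 + 101×0.1) = 0.0425 mA.
I_C = β·I_B = 100×0.0425 = 4.25 mA, and I_E = (β+1)I_B = 4.3 mA.
V_CE = V_CC − I_C·R_C − I_E·R_E = 14 − 4.25×1.2 − 4.3×0.1 = 8.47 V.
V_CE = 8.47 V > 0.2 V confirms active-region operation.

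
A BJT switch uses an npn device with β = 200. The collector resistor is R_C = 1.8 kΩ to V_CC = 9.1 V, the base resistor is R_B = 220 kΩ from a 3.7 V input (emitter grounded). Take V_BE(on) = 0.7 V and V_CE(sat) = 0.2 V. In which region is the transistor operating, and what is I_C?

Assume active. Base-emitter loop: I_B = (V_BB − V_BE)/R_B = (3.7 − 0.7)/220 = 0.0136 mA.
I_C = β·I_B = 200×0.0136 = 2.73 mA.
V_CE = V_CC − I_C·R_C = 9.1 − 2.73×1.8 = 4.19 V > V_CE(sat), so the active-region assumption holds.

active; I_C ≈ 2.7 mA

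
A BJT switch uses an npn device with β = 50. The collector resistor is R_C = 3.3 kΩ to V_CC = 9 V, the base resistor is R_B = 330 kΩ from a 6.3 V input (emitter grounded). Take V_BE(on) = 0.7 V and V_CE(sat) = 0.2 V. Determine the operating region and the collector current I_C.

Assume active. Base-emitter loop: I_B = (V_BB − V_BE)/R_B = (6.3 − 0.7)/330 = 0.017 mA.
I_C = β·I_B = 50×0.017 = 0.848 mA.
V_CE = V_CC − I_C·R_C = 9 − 0.848×3.3 = 6.2 V > V_CE(sat), so the active-region assumption holds.

active; I_C ≈ 0.85 mA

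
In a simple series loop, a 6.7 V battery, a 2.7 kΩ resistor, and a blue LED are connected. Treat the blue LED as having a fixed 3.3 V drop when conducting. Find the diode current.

I ≈ 1.3 mA

KVL around the loop: 6.7 = V_D + I·R = 3.3 + I × 2.7 kΩ.
So I = (6.7 − 3.3) / 2.7 kΩ = 3.4 / 2.7 = 1.26 mA.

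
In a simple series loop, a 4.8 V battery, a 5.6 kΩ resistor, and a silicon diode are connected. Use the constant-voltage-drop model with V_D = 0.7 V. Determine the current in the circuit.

I ≈ 0.73 mA

KVL around the loop: 4.8 = V_D + I·R = 0.7 + I × 5.6 kΩ.
So I = (4.8 − 0.7) / 5.6 kΩ = 4.1 / 5.6 = 0.732 mA.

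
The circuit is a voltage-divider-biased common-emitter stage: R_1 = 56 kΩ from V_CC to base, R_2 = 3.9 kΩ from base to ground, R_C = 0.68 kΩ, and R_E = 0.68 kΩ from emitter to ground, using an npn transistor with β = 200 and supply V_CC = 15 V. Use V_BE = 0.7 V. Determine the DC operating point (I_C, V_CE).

Thevenize the base divider: V_Th = V_CC·R_2/(R_1+R_2) = 15×3.9/59.9 = 0.977 V, R_Th = R_1‖R_2 = 3.65 kΩ.
Base-emitter loop: V_Th = I_B·R_Th + V_BE + (β+1)I_B·R_E, so I_B = (0.977 − 0.7) / (3.65 + 201×0.68) = 0.00197 mA.
I_C = β·I_B = 200×0.00197 = 0.394 mA, and I_E = (β+1)I_B = 0.396 mA.
V_CE = V_CC − I_C·R_C − I_E·R_E = 15 − 0.394×0.68 − 0.396×0.68 = 14.5 V.
V_CE = 14.5 V > 0.2 V confirms active-region operation.

I_C ≈ 0.39 mA, V_CE ≈ 14 V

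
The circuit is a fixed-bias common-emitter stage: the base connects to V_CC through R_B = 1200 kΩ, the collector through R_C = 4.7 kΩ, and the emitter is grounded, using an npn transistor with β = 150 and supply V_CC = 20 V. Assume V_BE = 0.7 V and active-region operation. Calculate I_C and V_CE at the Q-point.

Base loop: V_CC = I_B·R_B + V_BE, so I_B = (20 − 0.7)/1200 kΩ = 0.0161 mA.
In the active region I_C = β·I_B = 150 × 0.0161 = 2.41 mA.
Collector loop: V_CE = V_CC − I_C·R_C = 20 − 2.41×4.7 = 8.66 V.
Since V_CE = 8.66 V > V_CE(sat) ≈ 0.2 V, the transistor is in the active region as assumed.

I_C ≈ 2.4 mA, V_CE ≈ 8.7 V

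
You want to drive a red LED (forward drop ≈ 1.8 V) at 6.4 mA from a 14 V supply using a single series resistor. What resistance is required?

The resistor drops V_S − V_D = 14 − 1.8 = 12.2 V at 6.4 mA.
R = 12.2 V / 6.4 mA = 1.91 kΩ.

R ≈ 1.9 kΩ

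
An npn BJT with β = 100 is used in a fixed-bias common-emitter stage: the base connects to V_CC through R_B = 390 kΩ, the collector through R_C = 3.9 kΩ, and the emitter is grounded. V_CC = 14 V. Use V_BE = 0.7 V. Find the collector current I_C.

Base loop: V_CC = I_B·R_B + V_BE, so I_B = (14 − 0.7)/390 kΩ = 0.0341 mA.
In the active region I_C = β·I_B = 100 × 0.0341 = 3.41 mA.
Collector loop: V_CE = V_CC − I_C·R_C = 14 − 3.41×3.9 = 0.7 V.
Since V_CE = 0.7 V > V_CE(sat) ≈ 0.2 V, the transistor is in the active region as assumed.

I_C ≈ 3.4 mA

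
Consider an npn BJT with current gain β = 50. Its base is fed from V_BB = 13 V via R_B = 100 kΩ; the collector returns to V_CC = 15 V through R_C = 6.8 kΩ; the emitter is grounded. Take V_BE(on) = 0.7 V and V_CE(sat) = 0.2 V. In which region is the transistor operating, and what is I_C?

Assume active: I_B = (13 − 0.7)/100 = 0.123 mA, giving I_C = β·I_B = 6.15 mA.
But then V_CE = 15 − 6.15×6.8 = -26.8 V < V_CE(sat) = 0.2 V — impossible in the active region.
So the transistor is saturated. With V_CE = 0.2 V, I_C = (V_CC − 0.2)/R_C = 14.8/6.8 = 2.18 mA.
Check: β·I_B = 6.15 mA > I_C = 2.18 mA, confirming saturation.

saturation; I_C ≈ 2.2 mA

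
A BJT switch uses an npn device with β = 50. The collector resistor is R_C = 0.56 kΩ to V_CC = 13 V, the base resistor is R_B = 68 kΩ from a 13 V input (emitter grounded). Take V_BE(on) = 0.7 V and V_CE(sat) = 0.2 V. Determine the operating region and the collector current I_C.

active; I_C ≈ 9 mA

Assume active. Base-emitter loop: I_B = (V_BB − V_BE)/R_B = (13 − 0.7)/68 = 0.181 mA.
I_C = β·I_B = 50×0.181 = 9.04 mA.
V_CE = V_CC − I_C·R_C = 13 − 9.04×0.56 = 7.94 V > V_CE(sat), so the active-region assumption holds.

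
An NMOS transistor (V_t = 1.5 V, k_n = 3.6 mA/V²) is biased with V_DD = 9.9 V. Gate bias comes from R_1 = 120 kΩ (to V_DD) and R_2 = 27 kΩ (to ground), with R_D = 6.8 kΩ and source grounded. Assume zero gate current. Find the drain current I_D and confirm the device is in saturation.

V_G = V_DD·R_2/(R_1+R_2) = 9.9×27/147 = 1.82 V. With the source grounded, V_GS = V_G = 1.82 V.
Assume saturation: I_D = (k_n/2)(V_GS − V_t)² = (3.6/2)×(1.82 − 1.5)² = 1.8×0.318² = 0.182 mA.
V_DS = V_DD − I_D·R_D = 9.9 − 0.182×6.8 = 8.66 V.
Saturation requires V_DS ≥ V_GS − V_t = 0.318 V; 8.66 ≥ 0.318 ✓.

I_D ≈ 0.18 mA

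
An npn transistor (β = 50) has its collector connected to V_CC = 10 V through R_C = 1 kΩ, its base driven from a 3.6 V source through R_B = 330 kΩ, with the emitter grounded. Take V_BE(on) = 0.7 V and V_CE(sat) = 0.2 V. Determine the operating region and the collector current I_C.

Assume active. Base-emitter loop: I_B = (V_BB − V_BE)/R_B = (3.6 − 0.7)/330 = 0.00879 mA.
I_C = β·I_B = 50×0.00879 = 0.439 mA.
V_CE = V_CC − I_C·R_C = 10 − 0.439×1 = 9.56 V > V_CE(sat), so the active-region assumption holds.

active; I_C ≈ 0.44 mA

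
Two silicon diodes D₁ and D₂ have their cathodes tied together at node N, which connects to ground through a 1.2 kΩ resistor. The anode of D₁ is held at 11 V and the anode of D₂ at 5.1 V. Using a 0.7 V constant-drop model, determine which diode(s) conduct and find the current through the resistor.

Assume both conduct. Then node N would need to be at both 11−0.7 = 10.3 V and 5.1−0.7 = 4.4 V, which is impossible.
Assume only D₁ conducts: V_N = 11 − 0.7 = 10.3 V, so I_R = 10.3/1.2 = 8.58 mA.
Check D₂: its anode-to-cathode voltage is 5.1 − 10.3 = -5.2 V < 0.7 V, so it is off. The assumption is consistent.

Only D₁ conducts; I_R ≈ 8.6 mA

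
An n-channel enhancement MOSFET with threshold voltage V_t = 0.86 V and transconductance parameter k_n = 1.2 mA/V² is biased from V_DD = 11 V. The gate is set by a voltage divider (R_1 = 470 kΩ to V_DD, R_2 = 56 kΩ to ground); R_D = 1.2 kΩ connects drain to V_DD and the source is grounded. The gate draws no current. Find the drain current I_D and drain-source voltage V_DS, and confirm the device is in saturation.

I_D ≈ 0.058 mA, V_DS ≈ 11 V

V_G = V_DD·R_2/(R_1+R_2) = 11×56/526 = 1.17 V. With the source grounded, V_GS = V_G = 1.17 V.
Assume saturation: I_D = (k_n/2)(V_GS − V_t)² = (1.2/2)×(1.17 − 0.86)² = 0.6×0.311² = 0.0581 mA.
V_DS = V_DD − I_D·R_D = 11 − 0.0581×1.2 = 10.9 V.
Saturation requires V_DS ≥ V_GS − V_t = 0.311 V; 10.9 ≥ 0.311 ✓.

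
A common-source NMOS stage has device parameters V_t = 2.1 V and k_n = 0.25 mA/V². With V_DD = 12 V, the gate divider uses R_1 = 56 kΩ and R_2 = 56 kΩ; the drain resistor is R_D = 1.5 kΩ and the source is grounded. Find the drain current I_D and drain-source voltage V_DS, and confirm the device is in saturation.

V_G = V_DD·R_2/(R_1+R_2) = 12×56/112 = 6 V. With the source grounded, V_GS = V_G = 6 V.
Assume saturation: I_D = (k_n/2)(V_GS − V_t)² = (0.25/2)×(6 − 2.1)² = 0.125×3.9² = 1.9 mA.
V_DS = V_DD − I_D·R_D = 12 − 1.9×1.5 = 9.15 V.
Saturation requires V_DS ≥ V_GS − V_t = 3.9 V; 9.15 ≥ 3.9 ✓.

I_D ≈ 1.9 mA, V_DS ≈ 9.1 V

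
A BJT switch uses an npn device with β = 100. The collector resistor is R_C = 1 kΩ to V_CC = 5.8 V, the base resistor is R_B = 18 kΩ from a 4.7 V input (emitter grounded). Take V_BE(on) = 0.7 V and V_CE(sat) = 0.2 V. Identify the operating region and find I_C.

saturation; I_C ≈ 5.6 mA

Assume active: I_B = (4.7 − 0.7)/18 = 0.222 mA, giving I_C = β·I_B = 22.2 mA.
But then V_CE = 5.8 − 22.2×1 = -16.4 V < V_CE(sat) = 0.2 V — impossible in the active region.
So the transistor is saturated. With V_CE = 0.2 V, I_C = (V_CC − 0.2)/R_C = 5.6/1 = 5.6 mA.
Check: β·I_B = 22.2 mA > I_C = 5.6 mA, confirming saturation.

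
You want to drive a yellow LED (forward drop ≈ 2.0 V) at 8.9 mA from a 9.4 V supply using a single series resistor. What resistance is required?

The resistor drops V_S − V_D = 9.4 − 2.0 = 7.4 V at 8.9 mA.
R = 7.4 V / 8.9 mA = 0.831 kΩ.

R ≈ 0.83 kΩ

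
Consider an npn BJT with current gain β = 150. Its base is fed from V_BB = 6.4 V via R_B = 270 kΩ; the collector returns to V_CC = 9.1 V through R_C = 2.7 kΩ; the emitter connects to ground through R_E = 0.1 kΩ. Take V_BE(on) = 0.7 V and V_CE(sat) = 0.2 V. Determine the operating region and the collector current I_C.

active; I_C ≈ 3 mA

Assume active. Base-emitter loop: I_B = (V_BB − V_BE)/(R_B + (β+1)R_E) = (6.4 − 0.7)/(270 + 151×0.1) = 0.02 mA.
I_C = β·I_B = 150×0.02 = 3 mA.
V_CE = V_CC − I_C·R_C − I_E·R_E = 9.1 − 3×2.7 − 3.02×0.1 = 0.701 V > V_CE(sat), so the active-region assumption holds.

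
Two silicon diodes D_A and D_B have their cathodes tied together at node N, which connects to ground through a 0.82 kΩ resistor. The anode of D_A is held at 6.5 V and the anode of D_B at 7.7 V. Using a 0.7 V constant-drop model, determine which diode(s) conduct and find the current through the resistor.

Assume both conduct. Then node N would need to be at both 6.5−0.7 = 5.8 V and 7.7−0.7 = 7 V, which is impossible.
Assume only D_B conducts: V_N = 7.7 − 0.7 = 7 V, so I_R = 7/0.82 = 8.54 mA.
Check D_A: its anode-to-cathode voltage is 6.5 − 7 = -0.5 V < 0.7 V, so it is off. The assumption is consistent.

Only D_B conducts; I_R ≈ 8.5 mA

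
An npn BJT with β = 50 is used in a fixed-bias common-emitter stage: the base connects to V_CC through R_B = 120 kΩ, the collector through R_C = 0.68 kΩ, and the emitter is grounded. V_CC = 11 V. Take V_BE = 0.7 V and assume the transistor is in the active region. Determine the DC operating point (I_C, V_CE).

Base loop: V_CC = I_B·R_B + V_BE, so I_B = (11 − 0.7)/120 kΩ = 0.0858 mA.
In the active region I_C = β·I_B = 50 × 0.0858 = 4.29 mA.
Collector loop: V_CE = V_CC − I_C·R_C = 11 − 4.29×0.68 = 8.08 V.
Since V_CE = 8.08 V > V_CE(sat) ≈ 0.2 V, the transistor is in the active region as assumed.

I_C ≈ 4.3 mA, V_CE ≈ 8.1 V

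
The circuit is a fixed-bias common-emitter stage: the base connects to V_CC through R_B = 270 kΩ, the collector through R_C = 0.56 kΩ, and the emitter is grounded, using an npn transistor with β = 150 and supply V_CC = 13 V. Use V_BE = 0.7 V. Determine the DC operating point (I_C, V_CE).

I_C ≈ 6.8 mA, V_CE ≈ 9.2 V

Base loop: V_CC = I_B·R_B + V_BE, so I_B = (13 − 0.7)/270 kΩ = 0.0456 mA.
In the active region I_C = β·I_B = 150 × 0.0456 = 6.83 mA.
Collector loop: V_CE = V_CC − I_C·R_C = 13 − 6.83×0.56 = 9.17 V.
Since V_CE = 9.17 V > V_CE(sat) ≈ 0.2 V, the transistor is in the active region as assumed.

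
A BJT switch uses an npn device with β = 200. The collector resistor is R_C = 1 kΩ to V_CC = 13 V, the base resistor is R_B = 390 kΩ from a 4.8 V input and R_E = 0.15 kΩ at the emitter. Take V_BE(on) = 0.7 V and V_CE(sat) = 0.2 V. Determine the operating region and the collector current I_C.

Assume active. Base-emitter loop: I_B = (V_BB − V_BE)/(R_B + (β+1)R_E) = (4.8 − 0.7)/(390 + 201×0.15) = 0.00976 mA.
I_C = β·I_B = 200×0.00976 = 1.95 mA.
V_CE = V_CC − I_C·R_C − I_E·R_E = 13 − 1.95×1 − 1.96×0.15 = 10.8 V > V_CE(sat), so the active-region assumption holds.

active; I_C ≈ 2 mA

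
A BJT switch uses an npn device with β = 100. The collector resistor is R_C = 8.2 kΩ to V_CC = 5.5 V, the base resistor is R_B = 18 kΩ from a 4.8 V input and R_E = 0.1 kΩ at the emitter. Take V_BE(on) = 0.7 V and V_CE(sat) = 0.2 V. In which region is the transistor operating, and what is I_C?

Assume active: I_B = (4.8 − 0.7)/(18 + 101×0.1) = 0.146 mA, I_C = β·I_B = 14.6 mA.
Then V_CE = 5.5 − 14.6×8.2 − 14.7×0.1 = -116 V < 0.2 V — the active assumption fails.
Re-solve with V_CE = 0.2 V. KCL at the emitter: V_E/R_E = (V_BB−0.7−V_E)/R_B + (V_CC−0.2−V_E)/R_C, giving V_E = 0.0859 V.
I_C = (V_CC − 0.2 − V_E)/R_C = (5.3 − 0.0859)/8.2 = 0.636 mA.
Check: I_B = (4.1 − 0.0859)/18 = 0.223 mA, and β·I_B = 22.3 mA > I_C, confirming saturation.

saturation; I_C ≈ 0.64 mA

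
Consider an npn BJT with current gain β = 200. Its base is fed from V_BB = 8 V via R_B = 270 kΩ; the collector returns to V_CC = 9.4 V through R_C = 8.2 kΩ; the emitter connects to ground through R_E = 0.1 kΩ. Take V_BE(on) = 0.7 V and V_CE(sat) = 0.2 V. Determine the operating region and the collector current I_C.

Assume active: I_B = (8 − 0.7)/(270 + 201×0.1) = 0.0252 mA, I_C = β·I_B = 5.03 mA.
Then V_CE = 9.4 − 5.03×8.2 − 5.06×0.1 = -32.4 V < 0.2 V — the active assumption fails.
Re-solve with V_CE = 0.2 V. KCL at the emitter: V_E/R_E = (V_BB−0.7−V_E)/R_B + (V_CC−0.2−V_E)/R_C, giving V_E = 0.113 V.
I_C = (V_CC − 0.2 − V_E)/R_C = (9.2 − 0.113)/8.2 = 1.11 mA.
Check: I_B = (7.3 − 0.113)/270 = 0.0266 mA, and β·I_B = 5.32 mA > I_C, confirming saturation.

saturation; I_C ≈ 1.1 mA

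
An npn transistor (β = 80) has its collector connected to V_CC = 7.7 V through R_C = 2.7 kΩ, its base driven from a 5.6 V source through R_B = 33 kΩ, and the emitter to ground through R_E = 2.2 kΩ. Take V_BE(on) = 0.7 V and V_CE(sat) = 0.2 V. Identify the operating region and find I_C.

Assume active: I_B = (5.6 − 0.7)/(33 + 81×2.2) = 0.0232 mA, I_C = β·I_B = 1.86 mA.
Then V_CE = 7.7 − 1.86×2.7 − 1.88×2.2 = -1.45 V < 0.2 V — the active assumption fails.
Re-solve with V_CE = 0.2 V. KCL at the emitter: V_E/R_E = (V_BB−0.7−V_E)/R_B + (V_CC−0.2−V_E)/R_C, giving V_E = 3.42 V.
I_C = (V_CC − 0.2 − V_E)/R_C = (7.5 − 3.42)/2.7 = 1.51 mA.
Check: I_B = (4.9 − 3.42)/33 = 0.0448 mA, and β·I_B = 3.58 mA > I_C, confirming saturation.

saturation; I_C ≈ 1.5 mA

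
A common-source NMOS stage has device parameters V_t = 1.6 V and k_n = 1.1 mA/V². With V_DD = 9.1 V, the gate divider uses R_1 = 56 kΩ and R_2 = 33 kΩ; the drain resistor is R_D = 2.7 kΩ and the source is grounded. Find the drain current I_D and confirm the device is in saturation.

I_D ≈ 1.7 mA

V_G = V_DD·R_2/(R_1+R_2) = 9.1×33/89 = 3.37 V. With the source grounded, V_GS = V_G = 3.37 V.
Assume saturation: I_D = (k_n/2)(V_GS − V_t)² = (1.1/2)×(3.37 − 1.6)² = 0.55×1.77² = 1.73 mA.
V_DS = V_DD − I_D·R_D = 9.1 − 1.73×2.7 = 4.43 V.
Saturation requires V_DS ≥ V_GS − V_t = 1.77 V; 4.43 ≥ 1.77 ✓.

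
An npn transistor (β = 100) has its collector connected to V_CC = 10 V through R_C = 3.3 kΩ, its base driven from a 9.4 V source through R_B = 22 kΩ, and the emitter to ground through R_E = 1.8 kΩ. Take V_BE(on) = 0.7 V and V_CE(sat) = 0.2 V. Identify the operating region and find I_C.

saturation; I_C ≈ 1.8 mA

Assume active: I_B = (9.4 − 0.7)/(22 + 101×1.8) = 0.0427 mA, I_C = β·I_B = 4.27 mA.
Then V_CE = 10 − 4.27×3.3 − 4.31×1.8 = -11.8 V < 0.2 V — the active assumption fails.
Re-solve with V_CE = 0.2 V. KCL at the emitter: V_E/R_E = (V_BB−0.7−V_E)/R_B + (V_CC−0.2−V_E)/R_C, giving V_E = 3.72 V.
I_C = (V_CC − 0.2 − V_E)/R_C = (9.8 − 3.72)/3.3 = 1.84 mA.
Check: I_B = (8.7 − 3.72)/22 = 0.226 mA, and β·I_B = 22.6 mA > I_C, confirming saturation.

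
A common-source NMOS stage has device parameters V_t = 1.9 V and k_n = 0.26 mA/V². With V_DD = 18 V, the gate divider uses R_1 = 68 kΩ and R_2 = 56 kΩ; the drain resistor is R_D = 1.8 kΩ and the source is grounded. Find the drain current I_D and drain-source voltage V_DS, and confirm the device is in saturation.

V_G = V_DD·R_2/(R_1+R_2) = 18×56/124 = 8.13 V. With the source grounded, V_GS = V_G = 8.13 V.
Assume saturation: I_D = (k_n/2)(V_GS − V_t)² = (0.26/2)×(8.13 − 1.9)² = 0.13×6.23² = 5.04 mA.
V_DS = V_DD − I_D·R_D = 18 − 5.04×1.8 = 8.92 V.
Saturation requires V_DS ≥ V_GS − V_t = 6.23 V; 8.92 ≥ 6.23 ✓.

I_D ≈ 5 mA, V_DS ≈ 8.9 V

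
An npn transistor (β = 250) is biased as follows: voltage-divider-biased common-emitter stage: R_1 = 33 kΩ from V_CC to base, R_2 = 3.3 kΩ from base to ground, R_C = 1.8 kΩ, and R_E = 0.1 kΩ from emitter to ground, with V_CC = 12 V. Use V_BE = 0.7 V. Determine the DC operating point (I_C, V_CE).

I_C ≈ 3.5 mA, V_CE ≈ 5.4 V

Thevenize the base divider: V_Th = V_CC·R_2/(R_1+R_2) = 12×3.3/36.3 = 1.09 V, R_Th = R_1‖R_2 = 3 kΩ.
Base-emitter loop: V_Th = I_B·R_Th + V_BE + (β+1)I_B·R_E, so I_B = (1.09 − 0.7) / (3 + 251×0.1) = 0.0139 mA.
I_C = β·I_B = 250×0.0139 = 3.48 mA, and I_E = (β+1)I_B = 3.49 mA.
V_CE = V_CC − I_C·R_C − I_E·R_E = 12 − 3.48×1.8 − 3.49×0.1 = 5.39 V.
V_CE = 5.39 V > 0.2 V confirms active-region operation.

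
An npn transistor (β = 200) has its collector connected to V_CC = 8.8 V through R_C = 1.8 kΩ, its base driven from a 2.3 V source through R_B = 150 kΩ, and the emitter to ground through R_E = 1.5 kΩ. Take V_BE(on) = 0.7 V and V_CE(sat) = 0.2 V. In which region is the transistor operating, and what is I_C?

active; I_C ≈ 0.71 mA

Assume active. Base-emitter loop: I_B = (V_BB − V_BE)/(R_B + (β+1)R_E) = (2.3 − 0.7)/(150 + 201×1.5) = 0.00354 mA.
I_C = β·I_B = 200×0.00354 = 0.709 mA.
V_CE = V_CC − I_C·R_C − I_E·R_E = 8.8 − 0.709×1.8 − 0.712×1.5 = 6.46 V > V_CE(sat), so the active-region assumption holds.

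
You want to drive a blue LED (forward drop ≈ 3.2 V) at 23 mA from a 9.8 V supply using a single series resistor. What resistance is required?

The resistor drops V_S − V_D = 9.8 − 3.2 = 6.6 V at 23 mA.
R = 6.6 V / 23 mA = 0.287 kΩ.

R ≈ 0.29 kΩ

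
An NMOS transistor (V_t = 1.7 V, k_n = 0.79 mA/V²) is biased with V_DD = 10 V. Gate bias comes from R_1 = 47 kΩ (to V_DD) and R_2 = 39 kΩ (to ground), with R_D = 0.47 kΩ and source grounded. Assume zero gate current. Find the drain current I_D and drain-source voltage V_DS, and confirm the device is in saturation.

V_G = V_DD·R_2/(R_1+R_2) = 10×39/86 = 4.53 V. With the source grounded, V_GS = V_G = 4.53 V.
Assume saturation: I_D = (k_n/2)(V_GS − V_t)² = (0.79/2)×(4.53 − 1.7)² = 0.395×2.83² = 3.17 mA.
V_DS = V_DD − I_D·R_D = 10 − 3.17×0.47 = 8.51 V.
Saturation requires V_DS ≥ V_GS − V_t = 2.83 V; 8.51 ≥ 2.83 ✓.

I_D ≈ 3.2 mA, V_DS ≈ 8.5 V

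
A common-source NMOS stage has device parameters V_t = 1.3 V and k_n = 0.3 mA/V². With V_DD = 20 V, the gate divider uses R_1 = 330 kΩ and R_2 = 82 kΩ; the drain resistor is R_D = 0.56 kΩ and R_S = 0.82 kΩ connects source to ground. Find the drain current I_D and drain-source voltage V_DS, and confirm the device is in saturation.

I_D ≈ 0.68 mA, V_DS ≈ 19 V

V_G = V_DD·R_2/(R_1+R_2) = 20×82/412 = 3.98 V.
Assume saturation: I_D = (k_n/2)(V_GS − V_t)² with V_GS = V_G − I_D·R_S = 3.98 − 0.82·I_D.
Substituting gives 0.101·I_D² − 1.66·I_D + 1.08 = 0, with roots I_D = 0.677 or 15.8 mA.
The root I_D = 15.8 mA gives V_GS = -8.96 V ≤ V_t, so take I_D = 0.677 mA.
Then V_GS = 3.43 V and V_DS = V_DD − I_D(R_D+R_S) = 20 − 0.677×1.38 = 19.1 V.
Saturation requires V_DS ≥ V_GS − V_t = 2.13 V; 19.1 ≥ 2.13 ✓.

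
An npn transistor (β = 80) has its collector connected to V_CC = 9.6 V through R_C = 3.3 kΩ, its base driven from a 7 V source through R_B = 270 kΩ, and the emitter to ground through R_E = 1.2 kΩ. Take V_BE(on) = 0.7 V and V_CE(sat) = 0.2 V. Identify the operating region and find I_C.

active; I_C ≈ 1.4 mA

Assume active. Base-emitter loop: I_B = (V_BB − V_BE)/(R_B + (β+1)R_E) = (7 − 0.7)/(270 + 81×1.2) = 0.0172 mA.
I_C = β·I_B = 80×0.0172 = 1.37 mA.
V_CE = V_CC − I_C·R_C − I_E·R_E = 9.6 − 1.37×3.3 − 1.39×1.2 = 3.4 V > V_CE(sat), so the active-region assumption holds.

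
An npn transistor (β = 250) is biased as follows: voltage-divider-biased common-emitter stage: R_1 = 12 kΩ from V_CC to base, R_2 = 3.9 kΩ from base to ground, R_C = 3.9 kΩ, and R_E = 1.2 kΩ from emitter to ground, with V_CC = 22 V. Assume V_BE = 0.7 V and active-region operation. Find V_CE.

V_CE ≈ 2.3 V

Thevenize the base divider: V_Th = V_CC·R_2/(R_1+R_2) = 22×3.9/15.9 = 5.4 V, R_Th = R_1‖R_2 = 2.94 kΩ.
Base-emitter loop: V_Th = I_B·R_Th + V_BE + (β+1)I_B·R_E, so I_B = (5.4 − 0.7) / (2.94 + 251×1.2) = 0.0154 mA.
I_C = β·I_B = 250×0.0154 = 3.86 mA, and I_E = (β+1)I_B = 3.88 mA.
V_CE = V_CC − I_C·R_C − I_E·R_E = 22 − 3.86×3.9 − 3.88×1.2 = 2.29 V.
V_CE = 2.29 V > 0.2 V confirms active-region operation.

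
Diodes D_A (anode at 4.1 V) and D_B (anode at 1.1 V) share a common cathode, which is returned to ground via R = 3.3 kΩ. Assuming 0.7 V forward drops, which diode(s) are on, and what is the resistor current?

Only D_A conducts; I_R ≈ 1 mA

Assume both conduct. Then node N would need to be at both 4.1−0.7 = 3.4 V and 1.1−0.7 = 0.4 V, which is impossible.
Assume only D_A conducts: V_N = 4.1 − 0.7 = 3.4 V, so I_R = 3.4/3.3 = 1.03 mA.
Check D_B: its anode-to-cathode voltage is 1.1 − 3.4 = -2.3 V < 0.7 V, so it is off. The assumption is consistent.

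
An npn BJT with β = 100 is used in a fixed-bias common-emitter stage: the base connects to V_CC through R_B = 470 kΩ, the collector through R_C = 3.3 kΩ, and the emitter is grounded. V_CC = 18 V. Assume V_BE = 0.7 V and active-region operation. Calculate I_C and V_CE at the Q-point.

I_C ≈ 3.7 mA, V_CE ≈ 5.9 V

Base loop: V_CC = I_B·R_B + V_BE, so I_B = (18 − 0.7)/470 kΩ = 0.0368 mA.
In the active region I_C = β·I_B = 100 × 0.0368 = 3.68 mA.
Collector loop: V_CE = V_CC − I_C·R_C = 18 − 3.68×3.3 = 5.85 V.
Since V_CE = 5.85 V > V_CE(sat) ≈ 0.2 V, the transistor is in the active region as assumed.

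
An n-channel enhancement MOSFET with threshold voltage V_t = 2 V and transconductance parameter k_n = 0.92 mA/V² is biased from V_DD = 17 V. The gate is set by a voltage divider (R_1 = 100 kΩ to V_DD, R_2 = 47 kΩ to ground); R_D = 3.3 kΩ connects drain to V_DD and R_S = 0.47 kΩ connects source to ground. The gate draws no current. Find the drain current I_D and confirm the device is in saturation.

I_D ≈ 2.4 mA

V_G = V_DD·R_2/(R_1+R_2) = 17×47/147 = 5.44 V.
Assume saturation: I_D = (k_n/2)(V_GS − V_t)² with V_GS = V_G − I_D·R_S = 5.44 − 0.47·I_D.
Substituting gives 0.102·I_D² − 2.49·I_D + 5.43 = 0, with roots I_D = 2.42 or 22 mA.
The root I_D = 22 mA gives V_GS = -4.92 V ≤ V_t, so take I_D = 2.42 mA.
Then V_GS = 4.3 V and V_DS = V_DD − I_D(R_D+R_S) = 17 − 2.42×3.77 = 7.86 V.
Saturation requires V_DS ≥ V_GS − V_t = 2.3 V; 7.86 ≥ 2.3 ✓.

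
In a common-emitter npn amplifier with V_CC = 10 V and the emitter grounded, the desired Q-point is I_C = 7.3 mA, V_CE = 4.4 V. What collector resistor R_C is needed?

R_C ≈ 0.77 kΩ

Collector loop: V_CC = I_C·R_C + V_CE.
R_C = (V_CC − V_CE)/I_C = (10 − 4.4)/7.3 = 0.767 kΩ.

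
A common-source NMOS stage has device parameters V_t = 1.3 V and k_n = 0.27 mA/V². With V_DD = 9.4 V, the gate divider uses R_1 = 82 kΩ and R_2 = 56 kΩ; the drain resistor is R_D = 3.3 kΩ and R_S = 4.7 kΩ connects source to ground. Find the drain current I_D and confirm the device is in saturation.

I_D ≈ 0.25 mA

V_G = V_DD·R_2/(R_1+R_2) = 9.4×56/138 = 3.81 V.
Assume saturation: I_D = (k_n/2)(V_GS − V_t)² with V_GS = V_G − I_D·R_S = 3.81 − 4.7·I_D.
Substituting gives 2.98·I_D² − 4.19·I_D + 0.854 = 0, with roots I_D = 0.247 or 1.16 mA.
The root I_D = 1.16 mA gives V_GS = -1.63 V ≤ V_t, so take I_D = 0.247 mA.
Then V_GS = 2.65 V and V_DS = V_DD − I_D(R_D+R_S) = 9.4 − 0.247×8 = 7.42 V.
Saturation requires V_DS ≥ V_GS − V_t = 1.35 V; 7.42 ≥ 1.35 ✓.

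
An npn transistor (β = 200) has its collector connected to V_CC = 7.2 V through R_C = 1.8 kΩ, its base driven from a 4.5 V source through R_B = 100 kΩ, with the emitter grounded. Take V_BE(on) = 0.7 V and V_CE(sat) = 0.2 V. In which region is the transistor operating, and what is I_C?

Assume active: I_B = (4.5 − 0.7)/100 = 0.038 mA, giving I_C = β·I_B = 7.6 mA.
But then V_CE = 7.2 − 7.6×1.8 = -6.48 V < V_CE(sat) = 0.2 V — impossible in the active region.
So the transistor is saturated. With V_CE = 0.2 V, I_C = (V_CC − 0.2)/R_C = 7/1.8 = 3.89 mA.
Check: β·I_B = 7.6 mA > I_C = 3.89 mA, confirming saturation.

saturation; I_C ≈ 3.9 mA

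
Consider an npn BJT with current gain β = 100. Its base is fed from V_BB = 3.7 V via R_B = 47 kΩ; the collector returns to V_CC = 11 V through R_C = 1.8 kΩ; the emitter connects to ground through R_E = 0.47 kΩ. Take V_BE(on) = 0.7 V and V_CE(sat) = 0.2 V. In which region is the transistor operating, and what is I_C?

active; I_C ≈ 3.2 mA

Assume active. Base-emitter loop: I_B = (V_BB − V_BE)/(R_B + (β+1)R_E) = (3.7 − 0.7)/(47 + 101×0.47) = 0.0318 mA.
I_C = β·I_B = 100×0.0318 = 3.18 mA.
V_CE = V_CC − I_C·R_C − I_E·R_E = 11 − 3.18×1.8 − 3.21×0.47 = 3.78 V > V_CE(sat), so the active-region assumption holds.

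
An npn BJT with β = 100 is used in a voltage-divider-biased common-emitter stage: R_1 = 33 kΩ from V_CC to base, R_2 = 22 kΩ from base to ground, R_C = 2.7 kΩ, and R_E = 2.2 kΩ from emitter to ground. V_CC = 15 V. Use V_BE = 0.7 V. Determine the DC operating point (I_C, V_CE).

Thevenize the base divider: V_Th = V_CC·R_2/(R_1+R_2) = 15×22/55 = 6 V, R_Th = R_1‖R_2 = 13.2 kΩ.
Base-emitter loop: V_Th = I_B·R_Th + V_BE + (β+1)I_B·R_E, so I_B = (6 − 0.7) / (13.2 + 101×2.2) = 0.0225 mA.
I_C = β·I_B = 100×0.0225 = 2.25 mA, and I_E = (β+1)I_B = 2.27 mA.
V_CE = V_CC − I_C·R_C − I_E·R_E = 15 − 2.25×2.7 − 2.27×2.2 = 3.92 V.
V_CE = 3.92 V > 0.2 V confirms active-region operation.

I_C ≈ 2.3 mA, V_CE ≈ 3.9 V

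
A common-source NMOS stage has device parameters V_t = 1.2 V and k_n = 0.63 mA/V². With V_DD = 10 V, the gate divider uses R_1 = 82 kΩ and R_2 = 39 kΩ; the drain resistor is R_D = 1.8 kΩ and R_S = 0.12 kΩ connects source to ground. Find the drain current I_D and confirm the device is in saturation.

V_G = V_DD·R_2/(R_1+R_2) = 10×39/121 = 3.22 V.
Assume saturation: I_D = (k_n/2)(V_GS − V_t)² with V_GS = V_G − I_D·R_S = 3.22 − 0.12·I_D.
Substituting gives 0.00454·I_D² − 1.15·I_D + 1.29 = 0, with roots I_D = 1.12 or 253 mA.
The root I_D = 253 mA gives V_GS = -27.1 V ≤ V_t, so take I_D = 1.12 mA.
Then V_GS = 3.09 V and V_DS = V_DD − I_D(R_D+R_S) = 10 − 1.12×1.92 = 7.84 V.
Saturation requires V_DS ≥ V_GS − V_t = 1.89 V; 7.84 ≥ 1.89 ✓.

I_D ≈ 1.1 mA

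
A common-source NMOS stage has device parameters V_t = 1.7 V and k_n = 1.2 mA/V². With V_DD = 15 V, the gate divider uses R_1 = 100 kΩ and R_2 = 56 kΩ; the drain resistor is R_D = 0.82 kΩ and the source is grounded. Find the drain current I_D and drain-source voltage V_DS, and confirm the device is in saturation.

I_D ≈ 8.1 mA, V_DS ≈ 8.3 V

V_G = V_DD·R_2/(R_1+R_2) = 15×56/156 = 5.38 V. With the source grounded, V_GS = V_G = 5.38 V.
Assume saturation: I_D = (k_n/2)(V_GS − V_t)² = (1.2/2)×(5.38 − 1.7)² = 0.6×3.68² = 8.15 mA.
V_DS = V_DD − I_D·R_D = 15 − 8.15×0.82 = 8.32 V.
Saturation requires V_DS ≥ V_GS − V_t = 3.68 V; 8.32 ≥ 3.68 ✓.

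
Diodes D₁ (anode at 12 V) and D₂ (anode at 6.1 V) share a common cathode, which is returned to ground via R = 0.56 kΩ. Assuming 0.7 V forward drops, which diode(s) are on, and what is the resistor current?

Assume both conduct. Then node N would need to be at both 12−0.7 = 11.3 V and 6.1−0.7 = 5.4 V, which is impossible.
Assume only D₁ conducts: V_N = 12 − 0.7 = 11.3 V, so I_R = 11.3/0.56 = 20.2 mA.
Check D₂: its anode-to-cathode voltage is 6.1 − 11.3 = -5.2 V < 0.7 V, so it is off. The assumption is consistent.

Only D₁ conducts; I_R ≈ 20 mA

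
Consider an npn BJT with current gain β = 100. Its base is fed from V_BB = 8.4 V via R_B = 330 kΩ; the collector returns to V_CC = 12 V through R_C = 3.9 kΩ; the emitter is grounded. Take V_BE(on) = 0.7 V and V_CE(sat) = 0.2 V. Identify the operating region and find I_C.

Assume active. Base-emitter loop: I_B = (V_BB − V_BE)/R_B = (8.4 − 0.7)/330 = 0.0233 mA.
I_C = β·I_B = 100×0.0233 = 2.33 mA.
V_CE = V_CC − I_C·R_C = 12 − 2.33×3.9 = 2.9 V > V_CE(sat), so the active-region assumption holds.

active; I_C ≈ 2.3 mA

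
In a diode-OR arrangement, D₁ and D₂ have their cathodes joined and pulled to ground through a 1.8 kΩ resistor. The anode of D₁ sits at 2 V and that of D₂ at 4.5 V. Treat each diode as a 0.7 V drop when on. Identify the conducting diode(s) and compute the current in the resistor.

Only D₂ conducts; I_R ≈ 2.1 mA

Assume both conduct. Then node N would need to be at both 2−0.7 = 1.3 V and 4.5−0.7 = 3.8 V, which is impossible.
Assume only D₂ conducts: V_N = 4.5 − 0.7 = 3.8 V, so I_R = 3.8/1.8 = 2.11 mA.
Check D₁: its anode-to-cathode voltage is 2 − 3.8 = -1.8 V < 0.7 V, so it is off. The assumption is consistent.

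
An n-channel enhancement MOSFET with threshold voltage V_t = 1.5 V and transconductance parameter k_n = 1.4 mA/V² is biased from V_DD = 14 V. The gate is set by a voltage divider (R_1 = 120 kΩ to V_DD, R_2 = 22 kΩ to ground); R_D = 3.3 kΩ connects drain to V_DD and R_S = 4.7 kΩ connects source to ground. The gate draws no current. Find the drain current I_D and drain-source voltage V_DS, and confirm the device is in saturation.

I_D ≈ 0.073 mA, V_DS ≈ 13 V

V_G = V_DD·R_2/(R_1+R_2) = 14×22/142 = 2.17 V.
Assume saturation: I_D = (k_n/2)(V_GS − V_t)² with V_GS = V_G − I_D·R_S = 2.17 − 4.7·I_D.
Substituting gives 15.5·I_D² − 5.4·I_D + 0.313 = 0, with roots I_D = 0.0734 or 0.276 mA.
The root I_D = 0.276 mA gives V_GS = 0.872 V ≤ V_t, so take I_D = 0.0734 mA.
Then V_GS = 1.82 V and V_DS = V_DD − I_D(R_D+R_S) = 14 − 0.0734×8 = 13.4 V.
Saturation requires V_DS ≥ V_GS − V_t = 0.324 V; 13.4 ≥ 0.324 ✓.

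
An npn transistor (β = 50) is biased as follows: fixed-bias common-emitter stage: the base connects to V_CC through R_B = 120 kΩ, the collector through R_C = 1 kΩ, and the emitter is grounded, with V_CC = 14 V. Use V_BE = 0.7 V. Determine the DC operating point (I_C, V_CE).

I_C ≈ 5.5 mA, V_CE ≈ 8.5 V

Base loop: V_CC = I_B·R_B + V_BE, so I_B = (14 − 0.7)/120 kΩ = 0.111 mA.
In the active region I_C = β·I_B = 50 × 0.111 = 5.54 mA.
Collector loop: V_CE = V_CC − I_C·R_C = 14 − 5.54×1 = 8.46 V.
Since V_CE = 8.46 V > V_CE(sat) ≈ 0.2 V, the transistor is in the active region as assumed.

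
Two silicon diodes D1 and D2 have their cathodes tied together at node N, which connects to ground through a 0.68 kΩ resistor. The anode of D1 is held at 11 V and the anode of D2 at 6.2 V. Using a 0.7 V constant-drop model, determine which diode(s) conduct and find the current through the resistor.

Only D1 conducts; I_R ≈ 15 mA

Assume both conduct. Then node N would need to be at both 11−0.7 = 10.3 V and 6.2−0.7 = 5.5 V, which is impossible.
Assume only D1 conducts: V_N = 11 − 0.7 = 10.3 V, so I_R = 10.3/0.68 = 15.1 mA.
Check D2: its anode-to-cathode voltage is 6.2 − 10.3 = -4.1 V < 0.7 V, so it is off. The assumption is consistent.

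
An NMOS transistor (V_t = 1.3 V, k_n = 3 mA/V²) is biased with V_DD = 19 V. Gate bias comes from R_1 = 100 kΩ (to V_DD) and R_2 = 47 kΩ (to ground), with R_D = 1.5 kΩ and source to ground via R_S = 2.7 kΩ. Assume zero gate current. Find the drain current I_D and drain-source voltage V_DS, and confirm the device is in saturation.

V_G = V_DD·R_2/(R_1+R_2) = 19×47/147 = 6.07 V.
Assume saturation: I_D = (k_n/2)(V_GS − V_t)² with V_GS = V_G − I_D·R_S = 6.07 − 2.7·I_D.
Substituting gives 10.9·I_D² − 39.7·I_D + 34.2 = 0, with roots I_D = 1.41 or 2.22 mA.
The root I_D = 2.22 mA gives V_GS = 0.0837 V ≤ V_t, so take I_D = 1.41 mA.
Then V_GS = 2.27 V and V_DS = V_DD − I_D(R_D+R_S) = 19 − 1.41×4.2 = 13.1 V.
Saturation requires V_DS ≥ V_GS − V_t = 0.969 V; 13.1 ≥ 0.969 ✓.

I_D ≈ 1.4 mA, V_DS ≈ 13 V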